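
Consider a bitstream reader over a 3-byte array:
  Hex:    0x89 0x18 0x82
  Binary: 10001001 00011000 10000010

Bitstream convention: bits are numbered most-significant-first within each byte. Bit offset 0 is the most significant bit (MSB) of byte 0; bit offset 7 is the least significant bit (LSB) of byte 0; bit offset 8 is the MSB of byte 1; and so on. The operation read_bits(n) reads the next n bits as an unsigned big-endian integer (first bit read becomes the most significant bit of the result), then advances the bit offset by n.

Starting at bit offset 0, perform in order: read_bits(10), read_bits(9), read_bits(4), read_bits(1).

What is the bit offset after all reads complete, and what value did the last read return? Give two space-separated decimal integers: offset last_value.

Read 1: bits[0:10] width=10 -> value=548 (bin 1000100100); offset now 10 = byte 1 bit 2; 14 bits remain
Read 2: bits[10:19] width=9 -> value=196 (bin 011000100); offset now 19 = byte 2 bit 3; 5 bits remain
Read 3: bits[19:23] width=4 -> value=1 (bin 0001); offset now 23 = byte 2 bit 7; 1 bits remain
Read 4: bits[23:24] width=1 -> value=0 (bin 0); offset now 24 = byte 3 bit 0; 0 bits remain

Answer: 24 0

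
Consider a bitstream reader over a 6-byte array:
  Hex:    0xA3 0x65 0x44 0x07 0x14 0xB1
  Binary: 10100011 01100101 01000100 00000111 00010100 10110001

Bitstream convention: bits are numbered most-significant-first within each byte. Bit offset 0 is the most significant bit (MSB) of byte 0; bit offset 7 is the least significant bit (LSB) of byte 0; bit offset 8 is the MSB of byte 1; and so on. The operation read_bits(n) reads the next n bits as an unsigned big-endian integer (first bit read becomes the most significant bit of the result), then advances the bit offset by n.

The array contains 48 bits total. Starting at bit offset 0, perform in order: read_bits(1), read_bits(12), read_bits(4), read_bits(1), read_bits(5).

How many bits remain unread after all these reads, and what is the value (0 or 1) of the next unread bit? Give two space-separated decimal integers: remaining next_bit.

Answer: 25 0

Derivation:
Read 1: bits[0:1] width=1 -> value=1 (bin 1); offset now 1 = byte 0 bit 1; 47 bits remain
Read 2: bits[1:13] width=12 -> value=1132 (bin 010001101100); offset now 13 = byte 1 bit 5; 35 bits remain
Read 3: bits[13:17] width=4 -> value=10 (bin 1010); offset now 17 = byte 2 bit 1; 31 bits remain
Read 4: bits[17:18] width=1 -> value=1 (bin 1); offset now 18 = byte 2 bit 2; 30 bits remain
Read 5: bits[18:23] width=5 -> value=2 (bin 00010); offset now 23 = byte 2 bit 7; 25 bits remain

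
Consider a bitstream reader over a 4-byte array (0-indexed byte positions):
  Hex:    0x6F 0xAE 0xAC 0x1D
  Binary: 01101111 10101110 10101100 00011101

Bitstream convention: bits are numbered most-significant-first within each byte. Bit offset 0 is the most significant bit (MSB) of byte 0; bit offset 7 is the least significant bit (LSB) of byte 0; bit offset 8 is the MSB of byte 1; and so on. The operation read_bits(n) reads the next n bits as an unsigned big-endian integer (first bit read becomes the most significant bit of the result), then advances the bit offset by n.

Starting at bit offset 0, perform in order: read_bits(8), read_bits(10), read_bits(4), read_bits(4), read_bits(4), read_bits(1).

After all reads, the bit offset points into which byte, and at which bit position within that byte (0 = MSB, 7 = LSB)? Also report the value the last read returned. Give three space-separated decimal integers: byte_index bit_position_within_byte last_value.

Answer: 3 7 0

Derivation:
Read 1: bits[0:8] width=8 -> value=111 (bin 01101111); offset now 8 = byte 1 bit 0; 24 bits remain
Read 2: bits[8:18] width=10 -> value=698 (bin 1010111010); offset now 18 = byte 2 bit 2; 14 bits remain
Read 3: bits[18:22] width=4 -> value=11 (bin 1011); offset now 22 = byte 2 bit 6; 10 bits remain
Read 4: bits[22:26] width=4 -> value=0 (bin 0000); offset now 26 = byte 3 bit 2; 6 bits remain
Read 5: bits[26:30] width=4 -> value=7 (bin 0111); offset now 30 = byte 3 bit 6; 2 bits remain
Read 6: bits[30:31] width=1 -> value=0 (bin 0); offset now 31 = byte 3 bit 7; 1 bits remain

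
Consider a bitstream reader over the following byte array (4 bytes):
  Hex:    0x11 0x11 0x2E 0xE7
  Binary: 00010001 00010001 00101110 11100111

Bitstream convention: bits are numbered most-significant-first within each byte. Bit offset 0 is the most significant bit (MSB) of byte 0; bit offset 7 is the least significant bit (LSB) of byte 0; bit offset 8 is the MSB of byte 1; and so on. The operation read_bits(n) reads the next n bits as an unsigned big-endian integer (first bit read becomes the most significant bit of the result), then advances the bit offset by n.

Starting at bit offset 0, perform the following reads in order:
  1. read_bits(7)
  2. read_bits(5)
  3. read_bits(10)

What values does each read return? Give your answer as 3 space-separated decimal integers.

Answer: 8 17 75

Derivation:
Read 1: bits[0:7] width=7 -> value=8 (bin 0001000); offset now 7 = byte 0 bit 7; 25 bits remain
Read 2: bits[7:12] width=5 -> value=17 (bin 10001); offset now 12 = byte 1 bit 4; 20 bits remain
Read 3: bits[12:22] width=10 -> value=75 (bin 0001001011); offset now 22 = byte 2 bit 6; 10 bits remain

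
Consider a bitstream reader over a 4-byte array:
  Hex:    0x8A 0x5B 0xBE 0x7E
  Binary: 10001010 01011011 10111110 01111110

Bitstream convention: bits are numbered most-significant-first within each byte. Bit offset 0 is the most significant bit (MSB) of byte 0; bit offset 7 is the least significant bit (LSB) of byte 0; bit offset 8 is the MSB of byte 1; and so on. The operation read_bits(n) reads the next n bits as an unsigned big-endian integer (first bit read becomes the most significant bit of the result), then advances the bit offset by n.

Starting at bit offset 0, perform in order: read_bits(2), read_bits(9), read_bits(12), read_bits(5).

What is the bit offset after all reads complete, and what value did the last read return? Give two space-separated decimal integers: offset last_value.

Read 1: bits[0:2] width=2 -> value=2 (bin 10); offset now 2 = byte 0 bit 2; 30 bits remain
Read 2: bits[2:11] width=9 -> value=82 (bin 001010010); offset now 11 = byte 1 bit 3; 21 bits remain
Read 3: bits[11:23] width=12 -> value=3551 (bin 110111011111); offset now 23 = byte 2 bit 7; 9 bits remain
Read 4: bits[23:28] width=5 -> value=7 (bin 00111); offset now 28 = byte 3 bit 4; 4 bits remain

Answer: 28 7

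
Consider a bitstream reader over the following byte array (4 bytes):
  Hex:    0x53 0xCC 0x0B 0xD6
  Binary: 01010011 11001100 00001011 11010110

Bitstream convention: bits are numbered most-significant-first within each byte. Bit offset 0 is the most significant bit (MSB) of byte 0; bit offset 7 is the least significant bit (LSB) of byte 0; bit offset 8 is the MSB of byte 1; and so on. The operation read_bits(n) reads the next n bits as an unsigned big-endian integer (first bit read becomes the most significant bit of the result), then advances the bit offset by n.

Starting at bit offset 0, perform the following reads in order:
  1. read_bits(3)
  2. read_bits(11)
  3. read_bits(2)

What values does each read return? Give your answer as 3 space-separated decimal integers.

Read 1: bits[0:3] width=3 -> value=2 (bin 010); offset now 3 = byte 0 bit 3; 29 bits remain
Read 2: bits[3:14] width=11 -> value=1267 (bin 10011110011); offset now 14 = byte 1 bit 6; 18 bits remain
Read 3: bits[14:16] width=2 -> value=0 (bin 00); offset now 16 = byte 2 bit 0; 16 bits remain

Answer: 2 1267 0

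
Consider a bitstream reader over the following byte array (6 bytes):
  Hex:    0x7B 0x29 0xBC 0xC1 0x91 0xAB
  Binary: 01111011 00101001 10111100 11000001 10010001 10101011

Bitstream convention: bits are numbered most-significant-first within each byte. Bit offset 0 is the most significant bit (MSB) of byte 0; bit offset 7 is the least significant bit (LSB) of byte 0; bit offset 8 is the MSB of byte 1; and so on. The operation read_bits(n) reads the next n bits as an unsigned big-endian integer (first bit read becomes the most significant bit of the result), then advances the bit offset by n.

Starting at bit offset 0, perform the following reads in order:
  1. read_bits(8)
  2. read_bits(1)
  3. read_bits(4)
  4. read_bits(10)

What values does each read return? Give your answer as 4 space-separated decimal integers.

Answer: 123 0 5 222

Derivation:
Read 1: bits[0:8] width=8 -> value=123 (bin 01111011); offset now 8 = byte 1 bit 0; 40 bits remain
Read 2: bits[8:9] width=1 -> value=0 (bin 0); offset now 9 = byte 1 bit 1; 39 bits remain
Read 3: bits[9:13] width=4 -> value=5 (bin 0101); offset now 13 = byte 1 bit 5; 35 bits remain
Read 4: bits[13:23] width=10 -> value=222 (bin 0011011110); offset now 23 = byte 2 bit 7; 25 bits remain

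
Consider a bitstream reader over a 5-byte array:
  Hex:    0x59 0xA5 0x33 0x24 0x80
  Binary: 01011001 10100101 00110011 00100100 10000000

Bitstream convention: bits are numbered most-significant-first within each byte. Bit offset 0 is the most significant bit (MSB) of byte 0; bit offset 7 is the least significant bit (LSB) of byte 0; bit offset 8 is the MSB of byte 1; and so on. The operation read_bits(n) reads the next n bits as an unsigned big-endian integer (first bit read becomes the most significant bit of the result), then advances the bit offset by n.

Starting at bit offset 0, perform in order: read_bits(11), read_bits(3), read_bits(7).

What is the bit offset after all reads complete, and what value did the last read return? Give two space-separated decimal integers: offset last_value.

Answer: 21 38

Derivation:
Read 1: bits[0:11] width=11 -> value=717 (bin 01011001101); offset now 11 = byte 1 bit 3; 29 bits remain
Read 2: bits[11:14] width=3 -> value=1 (bin 001); offset now 14 = byte 1 bit 6; 26 bits remain
Read 3: bits[14:21] width=7 -> value=38 (bin 0100110); offset now 21 = byte 2 bit 5; 19 bits remain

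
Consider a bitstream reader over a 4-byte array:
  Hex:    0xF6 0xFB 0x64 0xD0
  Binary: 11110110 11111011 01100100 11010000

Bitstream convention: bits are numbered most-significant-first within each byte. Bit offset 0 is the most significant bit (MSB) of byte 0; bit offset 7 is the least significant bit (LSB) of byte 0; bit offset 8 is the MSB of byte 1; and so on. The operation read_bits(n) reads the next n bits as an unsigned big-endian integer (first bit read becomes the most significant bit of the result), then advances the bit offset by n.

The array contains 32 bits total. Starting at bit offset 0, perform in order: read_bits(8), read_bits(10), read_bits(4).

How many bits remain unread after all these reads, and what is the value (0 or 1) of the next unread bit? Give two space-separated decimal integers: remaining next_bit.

Answer: 10 0

Derivation:
Read 1: bits[0:8] width=8 -> value=246 (bin 11110110); offset now 8 = byte 1 bit 0; 24 bits remain
Read 2: bits[8:18] width=10 -> value=1005 (bin 1111101101); offset now 18 = byte 2 bit 2; 14 bits remain
Read 3: bits[18:22] width=4 -> value=9 (bin 1001); offset now 22 = byte 2 bit 6; 10 bits remain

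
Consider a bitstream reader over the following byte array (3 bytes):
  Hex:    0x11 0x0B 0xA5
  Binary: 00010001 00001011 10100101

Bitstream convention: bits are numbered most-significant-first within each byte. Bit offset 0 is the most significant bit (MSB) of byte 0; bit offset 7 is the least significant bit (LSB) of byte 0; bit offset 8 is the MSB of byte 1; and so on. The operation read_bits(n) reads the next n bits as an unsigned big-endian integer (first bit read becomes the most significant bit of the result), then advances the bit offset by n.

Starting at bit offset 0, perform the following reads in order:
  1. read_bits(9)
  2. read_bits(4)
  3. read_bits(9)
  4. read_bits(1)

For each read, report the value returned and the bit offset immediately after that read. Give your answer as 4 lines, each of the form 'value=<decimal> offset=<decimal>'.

Answer: value=34 offset=9
value=1 offset=13
value=233 offset=22
value=0 offset=23

Derivation:
Read 1: bits[0:9] width=9 -> value=34 (bin 000100010); offset now 9 = byte 1 bit 1; 15 bits remain
Read 2: bits[9:13] width=4 -> value=1 (bin 0001); offset now 13 = byte 1 bit 5; 11 bits remain
Read 3: bits[13:22] width=9 -> value=233 (bin 011101001); offset now 22 = byte 2 bit 6; 2 bits remain
Read 4: bits[22:23] width=1 -> value=0 (bin 0); offset now 23 = byte 2 bit 7; 1 bits remain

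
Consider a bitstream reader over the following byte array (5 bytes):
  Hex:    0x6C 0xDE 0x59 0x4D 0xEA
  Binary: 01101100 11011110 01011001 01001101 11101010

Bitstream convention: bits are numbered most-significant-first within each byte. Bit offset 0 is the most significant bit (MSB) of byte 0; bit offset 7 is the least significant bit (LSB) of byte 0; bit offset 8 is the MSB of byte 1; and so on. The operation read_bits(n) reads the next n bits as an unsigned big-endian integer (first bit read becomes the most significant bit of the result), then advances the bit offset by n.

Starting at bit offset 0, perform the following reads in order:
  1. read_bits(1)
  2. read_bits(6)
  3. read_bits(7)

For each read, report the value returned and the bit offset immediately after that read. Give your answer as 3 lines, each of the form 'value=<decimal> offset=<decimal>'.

Read 1: bits[0:1] width=1 -> value=0 (bin 0); offset now 1 = byte 0 bit 1; 39 bits remain
Read 2: bits[1:7] width=6 -> value=54 (bin 110110); offset now 7 = byte 0 bit 7; 33 bits remain
Read 3: bits[7:14] width=7 -> value=55 (bin 0110111); offset now 14 = byte 1 bit 6; 26 bits remain

Answer: value=0 offset=1
value=54 offset=7
value=55 offset=14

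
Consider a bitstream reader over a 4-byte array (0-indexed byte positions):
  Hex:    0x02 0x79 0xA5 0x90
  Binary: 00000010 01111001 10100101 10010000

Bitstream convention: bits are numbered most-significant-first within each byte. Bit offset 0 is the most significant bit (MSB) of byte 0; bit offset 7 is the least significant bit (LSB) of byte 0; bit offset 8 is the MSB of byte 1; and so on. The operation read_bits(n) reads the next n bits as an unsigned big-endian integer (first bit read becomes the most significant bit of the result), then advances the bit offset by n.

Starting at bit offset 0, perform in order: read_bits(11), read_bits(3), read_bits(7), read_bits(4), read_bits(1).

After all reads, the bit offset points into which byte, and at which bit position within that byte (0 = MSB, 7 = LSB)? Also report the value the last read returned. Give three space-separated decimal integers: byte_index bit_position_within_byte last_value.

Answer: 3 2 0

Derivation:
Read 1: bits[0:11] width=11 -> value=19 (bin 00000010011); offset now 11 = byte 1 bit 3; 21 bits remain
Read 2: bits[11:14] width=3 -> value=6 (bin 110); offset now 14 = byte 1 bit 6; 18 bits remain
Read 3: bits[14:21] width=7 -> value=52 (bin 0110100); offset now 21 = byte 2 bit 5; 11 bits remain
Read 4: bits[21:25] width=4 -> value=11 (bin 1011); offset now 25 = byte 3 bit 1; 7 bits remain
Read 5: bits[25:26] width=1 -> value=0 (bin 0); offset now 26 = byte 3 bit 2; 6 bits remain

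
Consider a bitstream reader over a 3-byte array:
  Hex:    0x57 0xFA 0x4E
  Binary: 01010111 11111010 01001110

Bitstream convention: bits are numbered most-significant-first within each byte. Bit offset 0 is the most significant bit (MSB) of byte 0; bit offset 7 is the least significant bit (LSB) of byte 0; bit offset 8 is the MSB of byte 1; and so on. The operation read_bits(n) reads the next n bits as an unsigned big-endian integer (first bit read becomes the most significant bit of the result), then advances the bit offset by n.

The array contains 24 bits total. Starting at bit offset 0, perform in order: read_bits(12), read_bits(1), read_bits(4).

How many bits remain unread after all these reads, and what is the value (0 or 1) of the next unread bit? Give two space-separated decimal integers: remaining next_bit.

Read 1: bits[0:12] width=12 -> value=1407 (bin 010101111111); offset now 12 = byte 1 bit 4; 12 bits remain
Read 2: bits[12:13] width=1 -> value=1 (bin 1); offset now 13 = byte 1 bit 5; 11 bits remain
Read 3: bits[13:17] width=4 -> value=4 (bin 0100); offset now 17 = byte 2 bit 1; 7 bits remain

Answer: 7 1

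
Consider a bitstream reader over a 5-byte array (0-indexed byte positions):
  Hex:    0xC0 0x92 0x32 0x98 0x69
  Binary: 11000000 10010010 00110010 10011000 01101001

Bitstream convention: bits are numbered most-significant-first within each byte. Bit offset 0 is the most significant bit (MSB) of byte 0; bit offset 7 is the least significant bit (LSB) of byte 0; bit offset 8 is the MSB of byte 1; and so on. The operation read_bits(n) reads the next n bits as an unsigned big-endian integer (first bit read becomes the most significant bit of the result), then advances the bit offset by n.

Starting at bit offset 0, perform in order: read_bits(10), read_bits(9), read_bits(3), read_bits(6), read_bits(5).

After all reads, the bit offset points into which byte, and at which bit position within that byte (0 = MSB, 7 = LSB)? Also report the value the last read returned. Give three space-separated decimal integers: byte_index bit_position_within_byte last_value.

Read 1: bits[0:10] width=10 -> value=770 (bin 1100000010); offset now 10 = byte 1 bit 2; 30 bits remain
Read 2: bits[10:19] width=9 -> value=145 (bin 010010001); offset now 19 = byte 2 bit 3; 21 bits remain
Read 3: bits[19:22] width=3 -> value=4 (bin 100); offset now 22 = byte 2 bit 6; 18 bits remain
Read 4: bits[22:28] width=6 -> value=41 (bin 101001); offset now 28 = byte 3 bit 4; 12 bits remain
Read 5: bits[28:33] width=5 -> value=16 (bin 10000); offset now 33 = byte 4 bit 1; 7 bits remain

Answer: 4 1 16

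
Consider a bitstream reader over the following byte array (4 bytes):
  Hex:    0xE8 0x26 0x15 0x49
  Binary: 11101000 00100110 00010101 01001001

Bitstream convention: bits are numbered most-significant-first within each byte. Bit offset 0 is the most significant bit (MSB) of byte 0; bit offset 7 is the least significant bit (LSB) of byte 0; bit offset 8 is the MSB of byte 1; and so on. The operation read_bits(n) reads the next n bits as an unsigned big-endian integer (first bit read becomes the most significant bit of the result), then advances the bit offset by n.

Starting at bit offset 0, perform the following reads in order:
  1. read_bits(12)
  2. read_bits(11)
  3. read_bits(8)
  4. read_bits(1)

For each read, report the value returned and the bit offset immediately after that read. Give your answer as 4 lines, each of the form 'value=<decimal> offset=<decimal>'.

Answer: value=3714 offset=12
value=778 offset=23
value=164 offset=31
value=1 offset=32

Derivation:
Read 1: bits[0:12] width=12 -> value=3714 (bin 111010000010); offset now 12 = byte 1 bit 4; 20 bits remain
Read 2: bits[12:23] width=11 -> value=778 (bin 01100001010); offset now 23 = byte 2 bit 7; 9 bits remain
Read 3: bits[23:31] width=8 -> value=164 (bin 10100100); offset now 31 = byte 3 bit 7; 1 bits remain
Read 4: bits[31:32] width=1 -> value=1 (bin 1); offset now 32 = byte 4 bit 0; 0 bits remain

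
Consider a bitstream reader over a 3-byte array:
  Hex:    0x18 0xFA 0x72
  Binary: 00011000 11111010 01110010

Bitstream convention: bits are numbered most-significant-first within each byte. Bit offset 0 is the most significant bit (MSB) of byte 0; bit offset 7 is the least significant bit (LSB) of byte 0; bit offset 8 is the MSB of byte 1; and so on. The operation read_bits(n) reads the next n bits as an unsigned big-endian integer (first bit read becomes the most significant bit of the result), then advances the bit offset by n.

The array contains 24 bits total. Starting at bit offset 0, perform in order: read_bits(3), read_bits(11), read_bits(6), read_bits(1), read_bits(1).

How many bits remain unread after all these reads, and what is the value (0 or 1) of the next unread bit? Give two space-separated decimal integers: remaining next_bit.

Read 1: bits[0:3] width=3 -> value=0 (bin 000); offset now 3 = byte 0 bit 3; 21 bits remain
Read 2: bits[3:14] width=11 -> value=1598 (bin 11000111110); offset now 14 = byte 1 bit 6; 10 bits remain
Read 3: bits[14:20] width=6 -> value=39 (bin 100111); offset now 20 = byte 2 bit 4; 4 bits remain
Read 4: bits[20:21] width=1 -> value=0 (bin 0); offset now 21 = byte 2 bit 5; 3 bits remain
Read 5: bits[21:22] width=1 -> value=0 (bin 0); offset now 22 = byte 2 bit 6; 2 bits remain

Answer: 2 1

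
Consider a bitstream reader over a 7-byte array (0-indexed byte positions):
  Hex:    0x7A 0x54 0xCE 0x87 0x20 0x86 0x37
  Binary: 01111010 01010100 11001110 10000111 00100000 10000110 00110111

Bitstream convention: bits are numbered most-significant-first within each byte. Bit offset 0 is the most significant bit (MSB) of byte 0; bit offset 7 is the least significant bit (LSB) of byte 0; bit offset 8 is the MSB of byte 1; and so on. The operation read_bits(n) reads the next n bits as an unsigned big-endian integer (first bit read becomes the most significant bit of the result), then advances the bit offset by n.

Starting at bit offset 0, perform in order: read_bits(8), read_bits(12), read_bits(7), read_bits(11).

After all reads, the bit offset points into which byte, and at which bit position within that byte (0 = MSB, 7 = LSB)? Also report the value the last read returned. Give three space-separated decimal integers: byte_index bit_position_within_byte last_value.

Read 1: bits[0:8] width=8 -> value=122 (bin 01111010); offset now 8 = byte 1 bit 0; 48 bits remain
Read 2: bits[8:20] width=12 -> value=1356 (bin 010101001100); offset now 20 = byte 2 bit 4; 36 bits remain
Read 3: bits[20:27] width=7 -> value=116 (bin 1110100); offset now 27 = byte 3 bit 3; 29 bits remain
Read 4: bits[27:38] width=11 -> value=456 (bin 00111001000); offset now 38 = byte 4 bit 6; 18 bits remain

Answer: 4 6 456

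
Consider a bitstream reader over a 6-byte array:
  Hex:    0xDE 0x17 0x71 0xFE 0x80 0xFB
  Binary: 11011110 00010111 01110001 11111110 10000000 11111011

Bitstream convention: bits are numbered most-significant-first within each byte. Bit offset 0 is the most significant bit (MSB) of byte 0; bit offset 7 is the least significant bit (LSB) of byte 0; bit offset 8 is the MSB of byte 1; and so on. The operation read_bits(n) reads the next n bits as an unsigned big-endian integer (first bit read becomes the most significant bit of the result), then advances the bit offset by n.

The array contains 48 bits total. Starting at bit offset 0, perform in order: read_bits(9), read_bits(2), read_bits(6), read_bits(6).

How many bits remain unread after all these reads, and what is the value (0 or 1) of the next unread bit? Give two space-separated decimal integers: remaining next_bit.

Answer: 25 1

Derivation:
Read 1: bits[0:9] width=9 -> value=444 (bin 110111100); offset now 9 = byte 1 bit 1; 39 bits remain
Read 2: bits[9:11] width=2 -> value=0 (bin 00); offset now 11 = byte 1 bit 3; 37 bits remain
Read 3: bits[11:17] width=6 -> value=46 (bin 101110); offset now 17 = byte 2 bit 1; 31 bits remain
Read 4: bits[17:23] width=6 -> value=56 (bin 111000); offset now 23 = byte 2 bit 7; 25 bits remain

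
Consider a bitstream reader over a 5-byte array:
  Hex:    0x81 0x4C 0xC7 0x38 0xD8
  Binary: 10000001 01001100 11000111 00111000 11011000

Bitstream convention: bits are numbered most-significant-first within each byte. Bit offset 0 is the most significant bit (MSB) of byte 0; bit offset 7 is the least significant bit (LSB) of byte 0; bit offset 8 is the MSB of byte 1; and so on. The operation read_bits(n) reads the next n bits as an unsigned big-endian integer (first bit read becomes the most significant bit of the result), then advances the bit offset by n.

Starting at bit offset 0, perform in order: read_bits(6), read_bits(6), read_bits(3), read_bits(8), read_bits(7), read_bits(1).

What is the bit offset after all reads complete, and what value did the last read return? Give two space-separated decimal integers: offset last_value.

Read 1: bits[0:6] width=6 -> value=32 (bin 100000); offset now 6 = byte 0 bit 6; 34 bits remain
Read 2: bits[6:12] width=6 -> value=20 (bin 010100); offset now 12 = byte 1 bit 4; 28 bits remain
Read 3: bits[12:15] width=3 -> value=6 (bin 110); offset now 15 = byte 1 bit 7; 25 bits remain
Read 4: bits[15:23] width=8 -> value=99 (bin 01100011); offset now 23 = byte 2 bit 7; 17 bits remain
Read 5: bits[23:30] width=7 -> value=78 (bin 1001110); offset now 30 = byte 3 bit 6; 10 bits remain
Read 6: bits[30:31] width=1 -> value=0 (bin 0); offset now 31 = byte 3 bit 7; 9 bits remain

Answer: 31 0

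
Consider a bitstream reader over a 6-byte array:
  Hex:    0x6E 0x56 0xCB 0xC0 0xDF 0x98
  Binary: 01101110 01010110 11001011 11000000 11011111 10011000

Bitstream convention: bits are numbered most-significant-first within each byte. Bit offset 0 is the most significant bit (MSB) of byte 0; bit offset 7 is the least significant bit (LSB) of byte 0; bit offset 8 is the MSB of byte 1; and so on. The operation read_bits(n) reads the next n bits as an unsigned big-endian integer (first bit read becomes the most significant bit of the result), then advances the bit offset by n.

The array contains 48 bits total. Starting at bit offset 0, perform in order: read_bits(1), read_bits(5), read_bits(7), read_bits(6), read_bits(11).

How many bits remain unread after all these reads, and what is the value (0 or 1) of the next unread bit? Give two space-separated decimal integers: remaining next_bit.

Answer: 18 0

Derivation:
Read 1: bits[0:1] width=1 -> value=0 (bin 0); offset now 1 = byte 0 bit 1; 47 bits remain
Read 2: bits[1:6] width=5 -> value=27 (bin 11011); offset now 6 = byte 0 bit 6; 42 bits remain
Read 3: bits[6:13] width=7 -> value=74 (bin 1001010); offset now 13 = byte 1 bit 5; 35 bits remain
Read 4: bits[13:19] width=6 -> value=54 (bin 110110); offset now 19 = byte 2 bit 3; 29 bits remain
Read 5: bits[19:30] width=11 -> value=752 (bin 01011110000); offset now 30 = byte 3 bit 6; 18 bits remain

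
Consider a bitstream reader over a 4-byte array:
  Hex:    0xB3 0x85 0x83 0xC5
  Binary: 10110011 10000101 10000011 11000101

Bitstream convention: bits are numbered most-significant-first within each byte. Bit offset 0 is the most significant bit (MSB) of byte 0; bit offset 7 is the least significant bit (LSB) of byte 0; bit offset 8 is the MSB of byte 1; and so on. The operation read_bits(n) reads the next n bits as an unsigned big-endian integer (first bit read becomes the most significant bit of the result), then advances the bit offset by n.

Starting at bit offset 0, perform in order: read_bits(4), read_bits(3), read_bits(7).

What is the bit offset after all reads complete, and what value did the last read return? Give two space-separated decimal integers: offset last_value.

Read 1: bits[0:4] width=4 -> value=11 (bin 1011); offset now 4 = byte 0 bit 4; 28 bits remain
Read 2: bits[4:7] width=3 -> value=1 (bin 001); offset now 7 = byte 0 bit 7; 25 bits remain
Read 3: bits[7:14] width=7 -> value=97 (bin 1100001); offset now 14 = byte 1 bit 6; 18 bits remain

Answer: 14 97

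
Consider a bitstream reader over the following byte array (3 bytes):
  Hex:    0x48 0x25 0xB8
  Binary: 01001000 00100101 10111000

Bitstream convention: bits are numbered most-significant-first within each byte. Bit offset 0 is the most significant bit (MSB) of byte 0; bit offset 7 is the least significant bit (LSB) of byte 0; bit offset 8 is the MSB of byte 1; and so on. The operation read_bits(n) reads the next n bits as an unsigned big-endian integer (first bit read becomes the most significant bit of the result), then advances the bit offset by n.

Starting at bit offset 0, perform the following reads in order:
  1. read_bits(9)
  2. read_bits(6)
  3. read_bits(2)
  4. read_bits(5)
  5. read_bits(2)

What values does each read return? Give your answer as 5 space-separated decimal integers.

Read 1: bits[0:9] width=9 -> value=144 (bin 010010000); offset now 9 = byte 1 bit 1; 15 bits remain
Read 2: bits[9:15] width=6 -> value=18 (bin 010010); offset now 15 = byte 1 bit 7; 9 bits remain
Read 3: bits[15:17] width=2 -> value=3 (bin 11); offset now 17 = byte 2 bit 1; 7 bits remain
Read 4: bits[17:22] width=5 -> value=14 (bin 01110); offset now 22 = byte 2 bit 6; 2 bits remain
Read 5: bits[22:24] width=2 -> value=0 (bin 00); offset now 24 = byte 3 bit 0; 0 bits remain

Answer: 144 18 3 14 0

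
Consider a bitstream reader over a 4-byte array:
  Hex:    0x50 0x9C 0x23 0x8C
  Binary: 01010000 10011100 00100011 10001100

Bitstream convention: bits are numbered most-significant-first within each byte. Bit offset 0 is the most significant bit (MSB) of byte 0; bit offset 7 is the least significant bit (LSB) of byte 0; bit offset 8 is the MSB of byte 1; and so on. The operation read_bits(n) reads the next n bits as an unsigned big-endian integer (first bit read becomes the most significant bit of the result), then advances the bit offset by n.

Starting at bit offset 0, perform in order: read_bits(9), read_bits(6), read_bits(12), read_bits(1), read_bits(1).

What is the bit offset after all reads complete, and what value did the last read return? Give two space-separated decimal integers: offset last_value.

Answer: 29 1

Derivation:
Read 1: bits[0:9] width=9 -> value=161 (bin 010100001); offset now 9 = byte 1 bit 1; 23 bits remain
Read 2: bits[9:15] width=6 -> value=14 (bin 001110); offset now 15 = byte 1 bit 7; 17 bits remain
Read 3: bits[15:27] width=12 -> value=284 (bin 000100011100); offset now 27 = byte 3 bit 3; 5 bits remain
Read 4: bits[27:28] width=1 -> value=0 (bin 0); offset now 28 = byte 3 bit 4; 4 bits remain
Read 5: bits[28:29] width=1 -> value=1 (bin 1); offset now 29 = byte 3 bit 5; 3 bits remain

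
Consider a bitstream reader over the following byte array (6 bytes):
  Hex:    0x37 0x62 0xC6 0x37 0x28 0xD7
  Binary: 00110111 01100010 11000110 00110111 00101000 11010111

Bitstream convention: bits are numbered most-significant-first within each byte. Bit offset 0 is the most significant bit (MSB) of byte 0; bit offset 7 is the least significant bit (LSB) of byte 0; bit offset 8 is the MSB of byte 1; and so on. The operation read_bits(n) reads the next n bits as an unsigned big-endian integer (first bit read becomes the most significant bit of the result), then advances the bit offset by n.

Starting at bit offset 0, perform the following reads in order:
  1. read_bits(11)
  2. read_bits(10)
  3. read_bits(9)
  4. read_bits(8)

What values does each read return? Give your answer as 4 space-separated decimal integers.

Answer: 443 88 397 202

Derivation:
Read 1: bits[0:11] width=11 -> value=443 (bin 00110111011); offset now 11 = byte 1 bit 3; 37 bits remain
Read 2: bits[11:21] width=10 -> value=88 (bin 0001011000); offset now 21 = byte 2 bit 5; 27 bits remain
Read 3: bits[21:30] width=9 -> value=397 (bin 110001101); offset now 30 = byte 3 bit 6; 18 bits remain
Read 4: bits[30:38] width=8 -> value=202 (bin 11001010); offset now 38 = byte 4 bit 6; 10 bits remain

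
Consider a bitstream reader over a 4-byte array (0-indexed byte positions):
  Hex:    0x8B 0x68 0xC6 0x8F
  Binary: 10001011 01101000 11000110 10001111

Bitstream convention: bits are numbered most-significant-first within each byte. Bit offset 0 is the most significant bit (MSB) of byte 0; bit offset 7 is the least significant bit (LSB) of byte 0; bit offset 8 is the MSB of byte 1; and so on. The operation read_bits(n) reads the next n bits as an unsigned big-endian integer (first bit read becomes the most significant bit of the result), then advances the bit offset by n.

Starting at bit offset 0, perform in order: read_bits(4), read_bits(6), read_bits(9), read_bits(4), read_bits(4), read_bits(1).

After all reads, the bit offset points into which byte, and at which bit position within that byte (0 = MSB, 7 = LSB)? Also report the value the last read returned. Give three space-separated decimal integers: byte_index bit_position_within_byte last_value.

Answer: 3 4 0

Derivation:
Read 1: bits[0:4] width=4 -> value=8 (bin 1000); offset now 4 = byte 0 bit 4; 28 bits remain
Read 2: bits[4:10] width=6 -> value=45 (bin 101101); offset now 10 = byte 1 bit 2; 22 bits remain
Read 3: bits[10:19] width=9 -> value=326 (bin 101000110); offset now 19 = byte 2 bit 3; 13 bits remain
Read 4: bits[19:23] width=4 -> value=3 (bin 0011); offset now 23 = byte 2 bit 7; 9 bits remain
Read 5: bits[23:27] width=4 -> value=4 (bin 0100); offset now 27 = byte 3 bit 3; 5 bits remain
Read 6: bits[27:28] width=1 -> value=0 (bin 0); offset now 28 = byte 3 bit 4; 4 bits remain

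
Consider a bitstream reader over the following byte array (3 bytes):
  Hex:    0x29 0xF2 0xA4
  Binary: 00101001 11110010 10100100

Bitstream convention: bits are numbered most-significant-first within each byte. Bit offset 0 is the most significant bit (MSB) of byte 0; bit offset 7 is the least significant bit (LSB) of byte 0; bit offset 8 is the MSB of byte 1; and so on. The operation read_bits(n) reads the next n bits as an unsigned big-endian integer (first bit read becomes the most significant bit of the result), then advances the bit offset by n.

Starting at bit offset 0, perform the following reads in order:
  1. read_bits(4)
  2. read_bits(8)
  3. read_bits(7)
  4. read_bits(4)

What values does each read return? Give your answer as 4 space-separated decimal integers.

Read 1: bits[0:4] width=4 -> value=2 (bin 0010); offset now 4 = byte 0 bit 4; 20 bits remain
Read 2: bits[4:12] width=8 -> value=159 (bin 10011111); offset now 12 = byte 1 bit 4; 12 bits remain
Read 3: bits[12:19] width=7 -> value=21 (bin 0010101); offset now 19 = byte 2 bit 3; 5 bits remain
Read 4: bits[19:23] width=4 -> value=2 (bin 0010); offset now 23 = byte 2 bit 7; 1 bits remain

Answer: 2 159 21 2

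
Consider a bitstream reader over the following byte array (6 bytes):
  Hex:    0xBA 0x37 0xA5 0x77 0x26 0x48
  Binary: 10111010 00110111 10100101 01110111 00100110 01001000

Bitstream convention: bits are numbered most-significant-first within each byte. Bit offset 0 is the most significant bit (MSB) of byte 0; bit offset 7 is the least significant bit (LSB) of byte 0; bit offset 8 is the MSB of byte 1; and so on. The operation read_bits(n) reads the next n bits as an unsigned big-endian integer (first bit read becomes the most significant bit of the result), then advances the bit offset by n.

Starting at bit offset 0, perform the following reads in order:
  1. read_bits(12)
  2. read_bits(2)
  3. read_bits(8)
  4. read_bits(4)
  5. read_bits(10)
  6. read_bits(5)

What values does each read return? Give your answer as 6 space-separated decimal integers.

Read 1: bits[0:12] width=12 -> value=2979 (bin 101110100011); offset now 12 = byte 1 bit 4; 36 bits remain
Read 2: bits[12:14] width=2 -> value=1 (bin 01); offset now 14 = byte 1 bit 6; 34 bits remain
Read 3: bits[14:22] width=8 -> value=233 (bin 11101001); offset now 22 = byte 2 bit 6; 26 bits remain
Read 4: bits[22:26] width=4 -> value=5 (bin 0101); offset now 26 = byte 3 bit 2; 22 bits remain
Read 5: bits[26:36] width=10 -> value=882 (bin 1101110010); offset now 36 = byte 4 bit 4; 12 bits remain
Read 6: bits[36:41] width=5 -> value=12 (bin 01100); offset now 41 = byte 5 bit 1; 7 bits remain

Answer: 2979 1 233 5 882 12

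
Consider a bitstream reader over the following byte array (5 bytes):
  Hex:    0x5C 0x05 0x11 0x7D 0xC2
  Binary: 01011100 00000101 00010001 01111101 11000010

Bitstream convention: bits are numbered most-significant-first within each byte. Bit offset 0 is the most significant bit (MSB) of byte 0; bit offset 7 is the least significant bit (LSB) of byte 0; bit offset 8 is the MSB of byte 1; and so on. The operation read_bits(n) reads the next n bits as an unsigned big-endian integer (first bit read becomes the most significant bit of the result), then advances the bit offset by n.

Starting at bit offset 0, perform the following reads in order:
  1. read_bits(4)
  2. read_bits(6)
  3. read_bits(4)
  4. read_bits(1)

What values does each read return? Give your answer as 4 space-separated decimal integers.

Read 1: bits[0:4] width=4 -> value=5 (bin 0101); offset now 4 = byte 0 bit 4; 36 bits remain
Read 2: bits[4:10] width=6 -> value=48 (bin 110000); offset now 10 = byte 1 bit 2; 30 bits remain
Read 3: bits[10:14] width=4 -> value=1 (bin 0001); offset now 14 = byte 1 bit 6; 26 bits remain
Read 4: bits[14:15] width=1 -> value=0 (bin 0); offset now 15 = byte 1 bit 7; 25 bits remain

Answer: 5 48 1 0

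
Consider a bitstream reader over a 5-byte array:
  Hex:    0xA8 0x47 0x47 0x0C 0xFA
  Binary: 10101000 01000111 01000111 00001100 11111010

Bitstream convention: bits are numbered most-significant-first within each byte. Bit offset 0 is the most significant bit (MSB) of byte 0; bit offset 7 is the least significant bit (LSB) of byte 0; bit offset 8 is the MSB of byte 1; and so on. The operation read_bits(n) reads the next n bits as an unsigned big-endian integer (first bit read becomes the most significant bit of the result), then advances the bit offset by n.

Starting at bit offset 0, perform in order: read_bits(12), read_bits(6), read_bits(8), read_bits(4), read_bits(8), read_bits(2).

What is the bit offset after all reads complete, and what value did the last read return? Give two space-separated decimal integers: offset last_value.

Read 1: bits[0:12] width=12 -> value=2692 (bin 101010000100); offset now 12 = byte 1 bit 4; 28 bits remain
Read 2: bits[12:18] width=6 -> value=29 (bin 011101); offset now 18 = byte 2 bit 2; 22 bits remain
Read 3: bits[18:26] width=8 -> value=28 (bin 00011100); offset now 26 = byte 3 bit 2; 14 bits remain
Read 4: bits[26:30] width=4 -> value=3 (bin 0011); offset now 30 = byte 3 bit 6; 10 bits remain
Read 5: bits[30:38] width=8 -> value=62 (bin 00111110); offset now 38 = byte 4 bit 6; 2 bits remain
Read 6: bits[38:40] width=2 -> value=2 (bin 10); offset now 40 = byte 5 bit 0; 0 bits remain

Answer: 40 2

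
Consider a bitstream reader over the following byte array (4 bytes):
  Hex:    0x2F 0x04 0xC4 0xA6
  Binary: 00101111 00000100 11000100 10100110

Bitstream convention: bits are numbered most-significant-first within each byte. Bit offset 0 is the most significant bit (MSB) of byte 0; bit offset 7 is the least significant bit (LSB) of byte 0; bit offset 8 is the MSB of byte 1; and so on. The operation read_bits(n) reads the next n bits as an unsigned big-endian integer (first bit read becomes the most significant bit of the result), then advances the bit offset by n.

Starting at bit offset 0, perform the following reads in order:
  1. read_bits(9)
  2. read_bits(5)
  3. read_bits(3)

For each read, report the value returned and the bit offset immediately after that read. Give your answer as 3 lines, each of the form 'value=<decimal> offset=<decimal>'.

Read 1: bits[0:9] width=9 -> value=94 (bin 001011110); offset now 9 = byte 1 bit 1; 23 bits remain
Read 2: bits[9:14] width=5 -> value=1 (bin 00001); offset now 14 = byte 1 bit 6; 18 bits remain
Read 3: bits[14:17] width=3 -> value=1 (bin 001); offset now 17 = byte 2 bit 1; 15 bits remain

Answer: value=94 offset=9
value=1 offset=14
value=1 offset=17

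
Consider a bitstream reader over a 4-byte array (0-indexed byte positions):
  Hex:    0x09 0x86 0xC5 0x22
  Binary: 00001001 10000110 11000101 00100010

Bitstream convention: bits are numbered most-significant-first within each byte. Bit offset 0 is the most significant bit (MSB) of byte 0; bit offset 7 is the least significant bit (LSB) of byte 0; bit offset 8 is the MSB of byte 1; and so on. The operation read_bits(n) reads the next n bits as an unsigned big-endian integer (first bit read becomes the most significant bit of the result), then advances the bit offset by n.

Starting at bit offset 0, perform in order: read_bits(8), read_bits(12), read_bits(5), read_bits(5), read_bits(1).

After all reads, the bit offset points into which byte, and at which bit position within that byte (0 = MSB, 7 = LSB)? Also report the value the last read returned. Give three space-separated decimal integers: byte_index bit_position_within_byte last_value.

Answer: 3 7 1

Derivation:
Read 1: bits[0:8] width=8 -> value=9 (bin 00001001); offset now 8 = byte 1 bit 0; 24 bits remain
Read 2: bits[8:20] width=12 -> value=2156 (bin 100001101100); offset now 20 = byte 2 bit 4; 12 bits remain
Read 3: bits[20:25] width=5 -> value=10 (bin 01010); offset now 25 = byte 3 bit 1; 7 bits remain
Read 4: bits[25:30] width=5 -> value=8 (bin 01000); offset now 30 = byte 3 bit 6; 2 bits remain
Read 5: bits[30:31] width=1 -> value=1 (bin 1); offset now 31 = byte 3 bit 7; 1 bits remain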